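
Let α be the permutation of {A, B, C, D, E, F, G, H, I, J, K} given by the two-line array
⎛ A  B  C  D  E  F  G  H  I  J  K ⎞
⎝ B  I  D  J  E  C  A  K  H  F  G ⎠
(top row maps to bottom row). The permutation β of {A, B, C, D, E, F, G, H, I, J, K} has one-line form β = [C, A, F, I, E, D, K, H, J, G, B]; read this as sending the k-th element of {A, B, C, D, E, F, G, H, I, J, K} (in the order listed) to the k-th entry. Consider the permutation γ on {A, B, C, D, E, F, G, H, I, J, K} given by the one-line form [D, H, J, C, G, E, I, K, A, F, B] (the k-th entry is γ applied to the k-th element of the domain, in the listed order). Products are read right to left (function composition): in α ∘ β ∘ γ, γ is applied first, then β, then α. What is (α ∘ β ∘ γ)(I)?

Chase I: γ(I) = A; β(A) = C; α(C) = D. Hence (α ∘ β ∘ γ)(I) = D.

D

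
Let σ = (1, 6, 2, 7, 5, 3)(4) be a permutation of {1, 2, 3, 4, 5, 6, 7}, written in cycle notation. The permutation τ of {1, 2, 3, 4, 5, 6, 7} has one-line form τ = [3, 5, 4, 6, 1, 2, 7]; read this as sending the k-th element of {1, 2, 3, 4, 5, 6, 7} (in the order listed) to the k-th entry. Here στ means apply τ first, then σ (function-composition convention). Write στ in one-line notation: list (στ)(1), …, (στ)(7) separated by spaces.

For each element, apply τ then σ: 1 → 3 → 1; 2 → 5 → 3; 3 → 4 → 4; 4 → 6 → 2; 5 → 1 → 6; 6 → 2 → 7; 7 → 7 → 5.
Collecting the images, στ = [1 3 4 2 6 7 5].

1 3 4 2 6 7 5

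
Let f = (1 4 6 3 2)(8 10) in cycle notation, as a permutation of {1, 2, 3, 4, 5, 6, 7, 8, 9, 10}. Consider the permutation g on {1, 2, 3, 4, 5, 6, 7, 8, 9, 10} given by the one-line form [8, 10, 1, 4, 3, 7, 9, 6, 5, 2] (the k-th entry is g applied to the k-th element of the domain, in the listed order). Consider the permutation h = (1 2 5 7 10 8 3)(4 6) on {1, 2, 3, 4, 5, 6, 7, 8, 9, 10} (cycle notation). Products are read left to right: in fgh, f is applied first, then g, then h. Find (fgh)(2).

Chase 2: f(2) = 1; g(1) = 8; h(8) = 3. Hence (fgh)(2) = 3.

3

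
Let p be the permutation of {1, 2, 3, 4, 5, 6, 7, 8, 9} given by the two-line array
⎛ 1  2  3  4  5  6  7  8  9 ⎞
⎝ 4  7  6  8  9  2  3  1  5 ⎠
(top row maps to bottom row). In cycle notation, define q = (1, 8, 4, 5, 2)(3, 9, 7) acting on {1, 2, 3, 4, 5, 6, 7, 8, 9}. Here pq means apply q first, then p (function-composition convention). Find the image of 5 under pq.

7

First apply q: q(5) = 2, then p(2) = 7. Thus (pq)(5) = 7.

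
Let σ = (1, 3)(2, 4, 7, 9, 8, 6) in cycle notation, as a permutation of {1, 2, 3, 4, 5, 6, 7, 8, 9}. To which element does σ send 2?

4

2 appears in (2, 4, 7, 9, 8, 6); the next entry (wrapping around) is 4.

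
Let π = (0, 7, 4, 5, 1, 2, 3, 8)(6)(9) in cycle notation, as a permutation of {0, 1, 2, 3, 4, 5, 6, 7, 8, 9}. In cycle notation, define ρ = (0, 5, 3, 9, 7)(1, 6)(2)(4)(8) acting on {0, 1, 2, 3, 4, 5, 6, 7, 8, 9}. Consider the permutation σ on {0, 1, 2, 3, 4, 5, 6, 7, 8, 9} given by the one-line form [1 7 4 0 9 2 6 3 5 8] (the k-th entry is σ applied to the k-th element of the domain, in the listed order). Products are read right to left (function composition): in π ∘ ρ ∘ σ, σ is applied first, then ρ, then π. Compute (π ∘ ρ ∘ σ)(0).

6

Chase 0: σ(0) = 1; ρ(1) = 6; π(6) = 6. Hence (π ∘ ρ ∘ σ)(0) = 6.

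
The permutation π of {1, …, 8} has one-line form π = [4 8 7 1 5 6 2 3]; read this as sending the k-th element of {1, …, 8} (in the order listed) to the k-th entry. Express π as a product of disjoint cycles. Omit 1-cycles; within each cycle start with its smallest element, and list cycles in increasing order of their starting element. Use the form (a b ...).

From 1: 1 → 4 → 1, closing the cycle (1 4).
Repeating from the next unused element and collecting all non-trivial cycles gives (1 4)(2 8 3 7).

(1 4)(2 8 3 7)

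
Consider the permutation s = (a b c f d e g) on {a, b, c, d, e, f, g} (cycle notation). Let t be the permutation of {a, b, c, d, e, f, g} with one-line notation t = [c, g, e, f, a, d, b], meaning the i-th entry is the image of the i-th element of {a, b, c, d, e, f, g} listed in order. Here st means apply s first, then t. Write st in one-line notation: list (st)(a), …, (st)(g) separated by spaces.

g e d a b f c

(st)(x) = t(s(x)). Computing each image: t(s(a)) = t(b) = g, t(s(b)) = t(c) = e, t(s(c)) = t(f) = d, t(s(d)) = t(e) = a, t(s(e)) = t(g) = b, t(s(f)) = t(d) = f, t(s(g)) = t(a) = c.
Hence st = [g e d a b f c].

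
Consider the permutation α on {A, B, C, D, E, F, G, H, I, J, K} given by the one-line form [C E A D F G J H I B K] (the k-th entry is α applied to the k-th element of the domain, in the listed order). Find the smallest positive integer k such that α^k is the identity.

Decomposing into disjoint cycles gives cycle lengths 5, 2, 1, 1, 1, 1.
Since disjoint cycles commute, ord(α) = lcm(5, 2) = 10.

10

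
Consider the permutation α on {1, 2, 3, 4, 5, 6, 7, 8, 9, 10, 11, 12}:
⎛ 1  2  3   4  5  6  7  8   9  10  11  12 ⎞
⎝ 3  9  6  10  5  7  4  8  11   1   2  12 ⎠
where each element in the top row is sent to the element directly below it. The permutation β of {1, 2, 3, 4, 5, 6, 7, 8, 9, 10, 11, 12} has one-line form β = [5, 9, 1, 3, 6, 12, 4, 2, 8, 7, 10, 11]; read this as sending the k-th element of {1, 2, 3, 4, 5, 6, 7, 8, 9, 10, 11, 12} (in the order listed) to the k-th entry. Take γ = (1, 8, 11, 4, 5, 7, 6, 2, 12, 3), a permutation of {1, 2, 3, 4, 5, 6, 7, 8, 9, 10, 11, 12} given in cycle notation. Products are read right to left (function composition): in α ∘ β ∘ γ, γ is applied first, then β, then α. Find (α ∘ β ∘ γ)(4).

7

Apply the permutations in order: γ(4) = 5, then β(5) = 6, then α(6) = 7. So (α ∘ β ∘ γ)(4) = 7.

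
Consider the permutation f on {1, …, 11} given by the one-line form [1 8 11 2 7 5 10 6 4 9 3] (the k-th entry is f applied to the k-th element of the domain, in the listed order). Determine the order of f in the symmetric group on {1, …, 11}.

The disjoint-cycle form of f has cycle lengths 8, 2, 1.
Since disjoint cycles commute, ord(f) = lcm(8, 2) = 8.

8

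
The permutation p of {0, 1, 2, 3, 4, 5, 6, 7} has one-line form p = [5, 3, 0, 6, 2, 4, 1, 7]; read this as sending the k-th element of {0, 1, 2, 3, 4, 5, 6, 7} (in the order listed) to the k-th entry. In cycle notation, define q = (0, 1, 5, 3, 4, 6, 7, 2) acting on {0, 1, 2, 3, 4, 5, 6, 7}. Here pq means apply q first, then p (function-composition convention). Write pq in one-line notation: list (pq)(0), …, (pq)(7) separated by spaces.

For each element, apply q then p: 0 → 1 → 3; 1 → 5 → 4; 2 → 0 → 5; 3 → 4 → 2; 4 → 6 → 1; 5 → 3 → 6; 6 → 7 → 7; 7 → 2 → 0.
Collecting the images, pq = [3 4 5 2 1 6 7 0].

3 4 5 2 1 6 7 0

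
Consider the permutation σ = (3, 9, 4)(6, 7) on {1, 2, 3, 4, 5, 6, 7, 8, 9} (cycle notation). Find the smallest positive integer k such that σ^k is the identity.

The cycle type of σ is (3, 2, 1, 1, 1, 1).
The order is lcm(3, 2) = 6.

6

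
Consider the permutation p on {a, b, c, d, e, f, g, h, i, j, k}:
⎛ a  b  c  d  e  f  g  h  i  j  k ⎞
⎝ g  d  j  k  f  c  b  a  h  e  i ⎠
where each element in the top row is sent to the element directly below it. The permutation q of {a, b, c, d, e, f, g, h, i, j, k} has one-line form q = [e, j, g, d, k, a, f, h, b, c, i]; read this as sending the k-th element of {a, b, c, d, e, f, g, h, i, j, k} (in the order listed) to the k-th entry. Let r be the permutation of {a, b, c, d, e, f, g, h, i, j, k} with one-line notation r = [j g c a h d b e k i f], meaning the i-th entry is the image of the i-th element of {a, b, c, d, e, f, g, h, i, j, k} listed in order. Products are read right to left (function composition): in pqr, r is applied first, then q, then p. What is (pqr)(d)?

Apply the permutations in order: r(d) = a, then q(a) = e, then p(e) = f. So (pqr)(d) = f.

f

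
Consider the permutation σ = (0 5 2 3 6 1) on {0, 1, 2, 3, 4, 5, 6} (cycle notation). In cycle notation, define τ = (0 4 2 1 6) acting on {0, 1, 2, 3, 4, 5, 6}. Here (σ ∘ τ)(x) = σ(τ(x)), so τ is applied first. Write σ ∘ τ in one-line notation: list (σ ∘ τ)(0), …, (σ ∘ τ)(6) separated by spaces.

Chase each element through τ then σ: 0 → 4 → 4; 1 → 6 → 1; 2 → 1 → 0; 3 → 3 → 6; 4 → 2 → 3; 5 → 5 → 2; 6 → 0 → 5.
Collecting the images, σ ∘ τ = [4 1 0 6 3 2 5].

4 1 0 6 3 2 5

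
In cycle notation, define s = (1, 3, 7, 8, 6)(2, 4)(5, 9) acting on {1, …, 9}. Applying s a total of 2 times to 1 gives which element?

1 lies in the 5-cycle (1, 3, 7, 8, 6).
Advancing 2 steps from 1: 1 → 3 → 7.

7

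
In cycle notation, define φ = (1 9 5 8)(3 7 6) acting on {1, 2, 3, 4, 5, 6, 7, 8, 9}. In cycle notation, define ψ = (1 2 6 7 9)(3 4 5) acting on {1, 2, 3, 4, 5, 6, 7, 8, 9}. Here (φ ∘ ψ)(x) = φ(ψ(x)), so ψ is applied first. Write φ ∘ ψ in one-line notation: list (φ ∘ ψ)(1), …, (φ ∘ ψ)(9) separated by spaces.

(φ ∘ ψ)(x) = φ(ψ(x)). Computing each image: φ(ψ(1)) = φ(2) = 2, φ(ψ(2)) = φ(6) = 3, φ(ψ(3)) = φ(4) = 4, φ(ψ(4)) = φ(5) = 8, φ(ψ(5)) = φ(3) = 7, φ(ψ(6)) = φ(7) = 6, φ(ψ(7)) = φ(9) = 5, φ(ψ(8)) = φ(8) = 1, φ(ψ(9)) = φ(1) = 9.
Hence φ ∘ ψ = [2 3 4 8 7 6 5 1 9].

2 3 4 8 7 6 5 1 9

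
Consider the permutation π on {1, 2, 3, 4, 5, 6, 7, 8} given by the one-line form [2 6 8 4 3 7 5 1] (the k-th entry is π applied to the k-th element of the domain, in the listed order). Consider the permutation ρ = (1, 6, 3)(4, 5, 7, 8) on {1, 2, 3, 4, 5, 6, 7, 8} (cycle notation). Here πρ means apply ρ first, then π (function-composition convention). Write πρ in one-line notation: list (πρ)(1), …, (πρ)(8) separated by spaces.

For each element, apply ρ then π: 1 → 6 → 7; 2 → 2 → 6; 3 → 1 → 2; 4 → 5 → 3; 5 → 7 → 5; 6 → 3 → 8; 7 → 8 → 1; 8 → 4 → 4.
So πρ in one-line form is 7 6 2 3 5 8 1 4.

7 6 2 3 5 8 1 4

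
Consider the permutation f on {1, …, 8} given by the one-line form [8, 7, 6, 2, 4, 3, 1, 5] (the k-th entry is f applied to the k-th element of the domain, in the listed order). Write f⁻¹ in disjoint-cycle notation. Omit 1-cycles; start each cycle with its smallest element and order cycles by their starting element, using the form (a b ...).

(1 7 2 4 5 8)(3 6)

The cycle decomposition of f is (1 8 5 4 2 7)(3 6).
The inverse reverses every cycle; in canonical form, f⁻¹ = (1 7 2 4 5 8)(3 6).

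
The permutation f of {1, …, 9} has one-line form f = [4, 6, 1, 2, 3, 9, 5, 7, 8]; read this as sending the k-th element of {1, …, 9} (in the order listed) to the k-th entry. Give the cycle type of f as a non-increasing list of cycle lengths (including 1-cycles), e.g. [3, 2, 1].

[9]

The disjoint cycles are (1, 4, 2, 6, 9, 8, 7, 5, 3), with lengths 9 in non-increasing order.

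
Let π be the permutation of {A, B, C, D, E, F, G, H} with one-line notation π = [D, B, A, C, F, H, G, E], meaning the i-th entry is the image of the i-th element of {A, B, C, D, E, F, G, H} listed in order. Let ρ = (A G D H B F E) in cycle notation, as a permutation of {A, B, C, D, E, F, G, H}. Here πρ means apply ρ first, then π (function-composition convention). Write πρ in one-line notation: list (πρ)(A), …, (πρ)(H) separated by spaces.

G H A E D F C B

(πρ)(x) = π(ρ(x)). Computing each image: π(ρ(A)) = π(G) = G, π(ρ(B)) = π(F) = H, π(ρ(C)) = π(C) = A, π(ρ(D)) = π(H) = E, π(ρ(E)) = π(A) = D, π(ρ(F)) = π(E) = F, π(ρ(G)) = π(D) = C, π(ρ(H)) = π(B) = B.
Hence πρ = [G H A E D F C B].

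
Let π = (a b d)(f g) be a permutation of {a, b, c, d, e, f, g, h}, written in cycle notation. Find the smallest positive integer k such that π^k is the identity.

The cycle type of π is (3, 2, 1, 1, 1).
The order of π is the least common multiple of its cycle lengths: lcm(3, 2) = 6.

6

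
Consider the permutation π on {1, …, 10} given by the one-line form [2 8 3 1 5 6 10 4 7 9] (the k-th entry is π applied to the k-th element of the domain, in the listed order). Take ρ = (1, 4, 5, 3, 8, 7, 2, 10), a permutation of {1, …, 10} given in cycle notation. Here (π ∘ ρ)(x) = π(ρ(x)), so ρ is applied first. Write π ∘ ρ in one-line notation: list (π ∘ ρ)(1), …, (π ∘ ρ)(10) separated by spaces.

For each element, apply ρ then π: 1 → 4 → 1; 2 → 10 → 9; 3 → 8 → 4; 4 → 5 → 5; 5 → 3 → 3; 6 → 6 → 6; 7 → 2 → 8; 8 → 7 → 10; 9 → 9 → 7; 10 → 1 → 2.
So π ∘ ρ in one-line form is 1 9 4 5 3 6 8 10 7 2.

1 9 4 5 3 6 8 10 7 2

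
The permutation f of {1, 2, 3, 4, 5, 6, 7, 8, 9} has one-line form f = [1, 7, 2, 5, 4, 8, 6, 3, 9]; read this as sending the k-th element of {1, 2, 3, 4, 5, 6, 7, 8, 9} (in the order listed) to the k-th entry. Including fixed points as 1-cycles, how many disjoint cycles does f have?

The cycle decomposition is (1)(2, 7, 6, 8, 3)(4, 5)(9), which has 4 cycles (counting 1-cycles).

4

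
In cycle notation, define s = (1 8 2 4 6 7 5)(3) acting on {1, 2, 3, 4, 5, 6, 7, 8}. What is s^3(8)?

6

8 lies in the 7-cycle (1 8 2 4 6 7 5).
Stepping 3 places around the cycle: 8 → 2 → 4 → 6.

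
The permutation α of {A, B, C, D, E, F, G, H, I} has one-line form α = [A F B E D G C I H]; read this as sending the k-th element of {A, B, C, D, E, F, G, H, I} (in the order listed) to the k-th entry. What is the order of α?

Writing α as disjoint cycles, the cycle lengths are 4, 2, 2, 1.
Since disjoint cycles commute, ord(α) = lcm(4, 2, 2) = 4.

4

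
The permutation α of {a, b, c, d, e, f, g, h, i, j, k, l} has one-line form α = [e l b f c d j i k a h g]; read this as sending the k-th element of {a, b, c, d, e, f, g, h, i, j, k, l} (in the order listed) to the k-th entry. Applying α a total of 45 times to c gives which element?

g

Tracing c → b → … returns to c after 7 steps, so c lies in a 7-cycle (a e c b l g j).
Powers repeat with period 7 on this cycle, and 45 mod 7 = 3, so α^45(c) = α^3(c).
Advancing 3 steps from c: c → b → l → g.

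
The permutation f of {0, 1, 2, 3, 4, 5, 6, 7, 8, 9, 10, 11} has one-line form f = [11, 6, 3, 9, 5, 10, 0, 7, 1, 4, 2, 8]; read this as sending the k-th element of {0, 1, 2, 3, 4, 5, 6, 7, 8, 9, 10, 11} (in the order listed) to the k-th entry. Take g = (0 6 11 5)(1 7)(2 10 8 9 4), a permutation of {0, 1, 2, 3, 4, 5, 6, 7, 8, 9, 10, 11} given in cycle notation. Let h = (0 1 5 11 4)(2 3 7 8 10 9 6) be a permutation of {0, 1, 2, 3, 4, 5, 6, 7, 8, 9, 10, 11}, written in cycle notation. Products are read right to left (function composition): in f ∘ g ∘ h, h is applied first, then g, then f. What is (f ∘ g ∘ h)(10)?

(f ∘ g ∘ h)(10) = f(g(h(10))). h(10) = 9, then g(9) = 4, then f(4) = 5, so the result is 5.

5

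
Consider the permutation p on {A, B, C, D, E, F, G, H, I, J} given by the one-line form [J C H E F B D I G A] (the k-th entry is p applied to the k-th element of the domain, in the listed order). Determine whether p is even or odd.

even

In disjoint-cycle form the cycle lengths are 8, 2.
A cycle is odd iff its length is even; p has 2 even-length cycles, so sgn(p) = (−1)^2 and p is even.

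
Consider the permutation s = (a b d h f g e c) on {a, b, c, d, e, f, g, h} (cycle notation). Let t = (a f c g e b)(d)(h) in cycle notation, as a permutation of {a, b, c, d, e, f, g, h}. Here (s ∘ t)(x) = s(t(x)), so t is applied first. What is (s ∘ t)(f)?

a

First apply t: t(f) = c, then s(c) = a. Thus (s ∘ t)(f) = a.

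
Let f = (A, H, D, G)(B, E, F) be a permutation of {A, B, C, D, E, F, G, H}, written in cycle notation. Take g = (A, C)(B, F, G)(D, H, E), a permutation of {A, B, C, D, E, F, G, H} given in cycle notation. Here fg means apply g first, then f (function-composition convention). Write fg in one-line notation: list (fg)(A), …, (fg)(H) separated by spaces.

For each element, apply g then f: A → C → C; B → F → B; C → A → H; D → H → D; E → D → G; F → G → A; G → B → E; H → E → F.
So fg in one-line form is C B H D G A E F.

C B H D G A E F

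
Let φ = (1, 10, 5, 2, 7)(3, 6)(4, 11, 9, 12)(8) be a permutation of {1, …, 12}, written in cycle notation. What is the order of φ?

The disjoint cycles have lengths 5, 4, 2, 1.
The order of φ is the least common multiple of its cycle lengths: lcm(5, 4, 2) = 20.

20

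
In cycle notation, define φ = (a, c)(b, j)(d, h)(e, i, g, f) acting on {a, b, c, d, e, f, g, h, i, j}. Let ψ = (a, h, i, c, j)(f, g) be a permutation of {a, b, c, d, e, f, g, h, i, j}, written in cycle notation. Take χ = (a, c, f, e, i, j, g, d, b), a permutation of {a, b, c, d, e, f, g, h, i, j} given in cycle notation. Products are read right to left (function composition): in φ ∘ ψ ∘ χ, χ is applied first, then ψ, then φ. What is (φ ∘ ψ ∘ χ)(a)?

Chase a: χ(a) = c; ψ(c) = j; φ(j) = b. Hence (φ ∘ ψ ∘ χ)(a) = b.

b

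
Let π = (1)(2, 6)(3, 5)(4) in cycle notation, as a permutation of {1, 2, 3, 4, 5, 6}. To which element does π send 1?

1

The 1-cycle (1) fixes 1, so π(1) = 1.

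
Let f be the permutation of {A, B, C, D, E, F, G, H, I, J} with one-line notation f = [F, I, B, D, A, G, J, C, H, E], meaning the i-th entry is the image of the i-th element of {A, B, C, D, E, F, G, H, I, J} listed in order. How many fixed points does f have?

The fixed points (elements with f(x) = x) are {D}, so there is 1.

1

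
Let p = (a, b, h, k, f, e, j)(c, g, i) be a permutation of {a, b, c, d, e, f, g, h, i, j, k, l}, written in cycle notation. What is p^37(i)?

c

i lies in the 3-cycle (c, g, i).
Since the cycle has length 3, p^37 acts on it the same as p^1 (37 mod 3 = 1).
Stepping 1 place around the cycle: i → c.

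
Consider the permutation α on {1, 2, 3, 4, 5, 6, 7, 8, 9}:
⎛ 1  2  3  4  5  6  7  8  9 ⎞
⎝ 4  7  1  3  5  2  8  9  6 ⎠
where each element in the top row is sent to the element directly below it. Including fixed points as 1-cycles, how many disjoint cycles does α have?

The cycle decomposition is (1 4 3)(2 7 8 9 6)(5), which has 3 cycles (counting 1-cycles).

3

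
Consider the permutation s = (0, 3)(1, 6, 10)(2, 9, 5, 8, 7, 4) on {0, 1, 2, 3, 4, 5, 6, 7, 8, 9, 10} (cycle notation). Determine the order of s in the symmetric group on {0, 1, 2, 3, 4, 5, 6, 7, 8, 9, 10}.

6

The cycle type of s is (6, 3, 2).
Since disjoint cycles commute, ord(s) = lcm(6, 3, 2) = 6.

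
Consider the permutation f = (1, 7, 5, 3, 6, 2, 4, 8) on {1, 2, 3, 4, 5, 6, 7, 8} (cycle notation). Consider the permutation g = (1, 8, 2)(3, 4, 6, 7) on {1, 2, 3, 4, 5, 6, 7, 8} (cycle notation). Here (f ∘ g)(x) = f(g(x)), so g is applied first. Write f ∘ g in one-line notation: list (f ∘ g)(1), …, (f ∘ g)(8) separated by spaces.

1 7 8 2 3 5 6 4

Chase each element through g then f: 1 → 8 → 1; 2 → 1 → 7; 3 → 4 → 8; 4 → 6 → 2; 5 → 5 → 3; 6 → 7 → 5; 7 → 3 → 6; 8 → 2 → 4.
So f ∘ g in one-line form is 1 7 8 2 3 5 6 4.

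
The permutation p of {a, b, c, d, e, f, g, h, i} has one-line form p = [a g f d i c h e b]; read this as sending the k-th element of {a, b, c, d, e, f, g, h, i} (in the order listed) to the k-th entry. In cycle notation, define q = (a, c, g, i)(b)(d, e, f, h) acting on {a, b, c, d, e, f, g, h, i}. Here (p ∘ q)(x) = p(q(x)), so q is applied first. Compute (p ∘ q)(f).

e

(p ∘ q)(f) = p(q(f)). q(f) = h, then p(h) = e. So (p ∘ q)(f) = e.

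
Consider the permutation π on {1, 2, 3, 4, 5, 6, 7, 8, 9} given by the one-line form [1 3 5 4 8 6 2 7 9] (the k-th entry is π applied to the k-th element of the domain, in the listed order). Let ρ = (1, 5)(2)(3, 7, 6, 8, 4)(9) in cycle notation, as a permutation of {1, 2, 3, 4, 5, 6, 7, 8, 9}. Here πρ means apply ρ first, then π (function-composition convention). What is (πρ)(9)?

First apply ρ: ρ(9) = 9, then π(9) = 9. Thus (πρ)(9) = 9.

9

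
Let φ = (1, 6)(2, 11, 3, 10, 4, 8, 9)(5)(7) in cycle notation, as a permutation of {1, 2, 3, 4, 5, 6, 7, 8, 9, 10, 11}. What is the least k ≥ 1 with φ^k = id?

14

The disjoint cycles have lengths 7, 2, 1, 1.
Since disjoint cycles commute, ord(φ) = lcm(7, 2) = 14.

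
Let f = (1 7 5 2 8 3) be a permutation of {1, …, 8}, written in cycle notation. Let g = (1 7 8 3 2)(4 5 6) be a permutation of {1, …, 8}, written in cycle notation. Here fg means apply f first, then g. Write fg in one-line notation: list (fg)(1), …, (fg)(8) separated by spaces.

8 3 7 5 1 4 6 2

For each element, apply f then g: 1 → 7 → 8; 2 → 8 → 3; 3 → 1 → 7; 4 → 4 → 5; 5 → 2 → 1; 6 → 6 → 4; 7 → 5 → 6; 8 → 3 → 2.
Collecting the images, fg = [8 3 7 5 1 4 6 2].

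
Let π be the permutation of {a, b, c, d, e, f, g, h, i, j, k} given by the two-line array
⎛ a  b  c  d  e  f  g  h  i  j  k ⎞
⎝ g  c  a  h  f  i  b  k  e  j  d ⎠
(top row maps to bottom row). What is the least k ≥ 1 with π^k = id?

The disjoint-cycle form of π has cycle lengths 4, 3, 3, 1.
Since disjoint cycles commute, ord(π) = lcm(4, 3, 3) = 12.

12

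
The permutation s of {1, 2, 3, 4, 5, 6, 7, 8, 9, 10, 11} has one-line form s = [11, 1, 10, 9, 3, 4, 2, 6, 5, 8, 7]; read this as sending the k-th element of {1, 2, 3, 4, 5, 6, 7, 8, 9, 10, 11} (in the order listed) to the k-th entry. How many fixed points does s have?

No element satisfies s(x) = x, so there are 0 fixed points.

0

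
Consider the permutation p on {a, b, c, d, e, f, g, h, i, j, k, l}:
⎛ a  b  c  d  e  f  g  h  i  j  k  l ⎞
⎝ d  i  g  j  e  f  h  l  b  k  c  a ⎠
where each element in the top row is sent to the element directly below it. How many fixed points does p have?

2

The fixed points (elements with p(x) = x) are {e, f}, so there are 2.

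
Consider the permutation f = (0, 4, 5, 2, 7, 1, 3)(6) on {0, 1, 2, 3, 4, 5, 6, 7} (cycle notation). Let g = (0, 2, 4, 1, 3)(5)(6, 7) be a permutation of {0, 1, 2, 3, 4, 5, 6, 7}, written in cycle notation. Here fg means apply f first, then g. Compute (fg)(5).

4

First apply f: f(5) = 2, then g(2) = 4. Thus (fg)(5) = 4.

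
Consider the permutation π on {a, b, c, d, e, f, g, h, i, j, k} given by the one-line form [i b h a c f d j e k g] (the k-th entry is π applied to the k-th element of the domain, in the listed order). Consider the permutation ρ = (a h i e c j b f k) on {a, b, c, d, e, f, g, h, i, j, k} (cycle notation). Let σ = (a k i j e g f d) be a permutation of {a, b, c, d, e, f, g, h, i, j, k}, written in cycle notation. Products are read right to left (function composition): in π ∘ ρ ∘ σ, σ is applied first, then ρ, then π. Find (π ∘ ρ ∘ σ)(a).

Chase a: σ(a) = k; ρ(k) = a; π(a) = i. Hence (π ∘ ρ ∘ σ)(a) = i.

i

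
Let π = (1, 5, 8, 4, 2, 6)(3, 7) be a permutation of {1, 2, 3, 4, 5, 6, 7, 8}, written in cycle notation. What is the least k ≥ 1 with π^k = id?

The disjoint cycles have lengths 6, 2.
Since disjoint cycles commute, ord(π) = lcm(6, 2) = 6.

6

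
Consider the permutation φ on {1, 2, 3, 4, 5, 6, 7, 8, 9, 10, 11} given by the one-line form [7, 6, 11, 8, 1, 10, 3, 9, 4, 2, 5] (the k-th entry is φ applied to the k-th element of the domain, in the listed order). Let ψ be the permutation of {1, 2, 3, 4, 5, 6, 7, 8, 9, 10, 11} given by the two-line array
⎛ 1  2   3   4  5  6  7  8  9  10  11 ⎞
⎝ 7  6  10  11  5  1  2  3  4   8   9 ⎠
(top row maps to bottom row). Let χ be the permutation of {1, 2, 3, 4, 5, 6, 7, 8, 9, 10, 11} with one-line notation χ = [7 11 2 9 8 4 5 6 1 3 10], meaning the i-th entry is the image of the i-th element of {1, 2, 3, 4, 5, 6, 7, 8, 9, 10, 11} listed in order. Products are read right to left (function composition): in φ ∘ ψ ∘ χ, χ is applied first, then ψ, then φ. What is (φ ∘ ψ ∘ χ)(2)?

4

Chase 2: χ(2) = 11; ψ(11) = 9; φ(9) = 4. Hence (φ ∘ ψ ∘ χ)(2) = 4.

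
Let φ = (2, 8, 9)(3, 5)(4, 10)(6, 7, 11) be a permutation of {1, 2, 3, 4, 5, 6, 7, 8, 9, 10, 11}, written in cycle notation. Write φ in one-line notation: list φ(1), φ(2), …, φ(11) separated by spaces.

1 8 5 10 3 7 11 9 2 4 6

Reading each image from the cycles: 1→1, 2→8, 3→5, 4→10, 5→3, 6→7, 7→11, 8→9, 9→2, 10→4, 11→6.
Listing these in domain order gives 1 8 5 10 3 7 11 9 2 4 6.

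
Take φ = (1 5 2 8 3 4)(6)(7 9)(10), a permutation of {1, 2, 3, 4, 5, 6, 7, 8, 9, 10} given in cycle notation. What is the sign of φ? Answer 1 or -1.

1

The cycle lengths are 6, 2, 1, 1.
A cycle of length ℓ contributes ℓ−1 transpositions, so φ is a product of 5 + 1 = 6 transpositions — even.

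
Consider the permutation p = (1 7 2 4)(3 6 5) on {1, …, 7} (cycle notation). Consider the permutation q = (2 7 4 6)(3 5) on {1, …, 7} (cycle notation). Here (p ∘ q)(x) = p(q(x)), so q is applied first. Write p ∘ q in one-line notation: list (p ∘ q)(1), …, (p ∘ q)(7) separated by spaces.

For each element, apply q then p: 1 → 1 → 7; 2 → 7 → 2; 3 → 5 → 3; 4 → 6 → 5; 5 → 3 → 6; 6 → 2 → 4; 7 → 4 → 1.
Collecting the images, p ∘ q = [7 2 3 5 6 4 1].

7 2 3 5 6 4 1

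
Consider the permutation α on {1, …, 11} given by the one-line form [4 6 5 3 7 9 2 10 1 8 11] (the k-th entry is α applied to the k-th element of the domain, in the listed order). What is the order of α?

8

The disjoint-cycle form of α has cycle lengths 8, 2, 1.
The order of α is the least common multiple of its cycle lengths: lcm(8, 2) = 8.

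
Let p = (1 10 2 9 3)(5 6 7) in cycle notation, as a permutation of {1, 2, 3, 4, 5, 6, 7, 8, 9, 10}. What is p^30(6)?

6

6 lies in the 3-cycle (5 6 7).
On a 3-cycle, p^3 is the identity, so p^30 = p^0 there (30 ≡ 0 mod 3).
So p^30(6) = 6.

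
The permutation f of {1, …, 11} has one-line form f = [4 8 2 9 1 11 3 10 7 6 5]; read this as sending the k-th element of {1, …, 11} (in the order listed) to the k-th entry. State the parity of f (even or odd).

In disjoint-cycle form the cycle lengths are 11.
A cycle of length ℓ contributes ℓ−1 transpositions, so f is a product of 10 transpositions — even.

even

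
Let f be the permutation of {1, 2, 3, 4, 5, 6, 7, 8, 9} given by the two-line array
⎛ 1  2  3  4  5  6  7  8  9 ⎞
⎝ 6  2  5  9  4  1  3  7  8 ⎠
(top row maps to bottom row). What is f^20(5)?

Tracing 5 → 4 → … returns to 5 after 6 steps, so 5 lies in a 6-cycle (3, 5, 4, 9, 8, 7).
Since the cycle has length 6, f^20 acts on it the same as f^2 (20 mod 6 = 2).
Stepping 2 places around the cycle: 5 → 4 → 9.

9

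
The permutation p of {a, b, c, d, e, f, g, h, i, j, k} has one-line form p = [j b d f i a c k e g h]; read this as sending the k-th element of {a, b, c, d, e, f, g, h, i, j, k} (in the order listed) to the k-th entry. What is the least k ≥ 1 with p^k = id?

6

Writing p as disjoint cycles, the cycle lengths are 6, 2, 2, 1.
The order of p is the least common multiple of its cycle lengths: lcm(6, 2, 2) = 6.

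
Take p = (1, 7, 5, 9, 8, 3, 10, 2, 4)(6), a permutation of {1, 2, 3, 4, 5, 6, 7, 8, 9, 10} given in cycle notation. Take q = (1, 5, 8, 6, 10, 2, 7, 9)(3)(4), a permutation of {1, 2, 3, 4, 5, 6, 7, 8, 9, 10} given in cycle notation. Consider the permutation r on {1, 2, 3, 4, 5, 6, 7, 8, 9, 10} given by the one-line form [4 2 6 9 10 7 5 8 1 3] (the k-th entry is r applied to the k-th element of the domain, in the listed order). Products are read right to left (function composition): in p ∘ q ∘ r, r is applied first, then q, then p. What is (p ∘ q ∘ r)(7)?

Chase 7: r(7) = 5; q(5) = 8; p(8) = 3. Hence (p ∘ q ∘ r)(7) = 3.

3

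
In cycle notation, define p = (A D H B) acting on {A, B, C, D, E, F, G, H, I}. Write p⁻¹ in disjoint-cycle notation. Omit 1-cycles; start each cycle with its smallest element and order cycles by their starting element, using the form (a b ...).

If p sends a → b within a cycle, p⁻¹ sends b → a; equivalently, reverse each cycle.
After reversing and putting each cycle's least element first, p⁻¹ = (A B H D).

(A B H D)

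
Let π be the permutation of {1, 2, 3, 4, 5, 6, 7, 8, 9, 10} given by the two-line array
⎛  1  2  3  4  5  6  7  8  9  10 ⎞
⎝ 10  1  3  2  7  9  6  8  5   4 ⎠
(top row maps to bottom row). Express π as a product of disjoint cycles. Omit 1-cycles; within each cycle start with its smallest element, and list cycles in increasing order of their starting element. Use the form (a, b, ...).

From 1: 1 → 10 → 4 → 2 → 1, closing the cycle (1, 10, 4, 2).
Repeating from the next unused element and collecting all non-trivial cycles gives (1, 10, 4, 2)(5, 7, 6, 9).

(1, 10, 4, 2)(5, 7, 6, 9)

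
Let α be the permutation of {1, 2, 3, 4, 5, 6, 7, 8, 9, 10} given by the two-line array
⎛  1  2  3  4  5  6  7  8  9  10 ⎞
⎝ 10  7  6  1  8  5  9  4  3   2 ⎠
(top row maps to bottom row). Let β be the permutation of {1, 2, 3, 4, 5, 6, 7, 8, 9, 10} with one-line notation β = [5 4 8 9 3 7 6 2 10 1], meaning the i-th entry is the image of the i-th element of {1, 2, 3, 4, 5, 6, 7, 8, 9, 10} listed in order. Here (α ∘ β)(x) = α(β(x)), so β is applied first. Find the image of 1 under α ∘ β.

(α ∘ β)(1) = α(β(1)). β(1) = 5, then α(5) = 8. So (α ∘ β)(1) = 8.

8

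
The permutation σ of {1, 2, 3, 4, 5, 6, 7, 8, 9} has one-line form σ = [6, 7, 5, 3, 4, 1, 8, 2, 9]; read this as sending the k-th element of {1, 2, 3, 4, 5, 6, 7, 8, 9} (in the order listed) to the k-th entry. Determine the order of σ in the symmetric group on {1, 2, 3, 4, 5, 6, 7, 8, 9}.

The disjoint-cycle form of σ has cycle lengths 3, 3, 2, 1.
The order of σ is the least common multiple of its cycle lengths: lcm(3, 3, 2) = 6.

6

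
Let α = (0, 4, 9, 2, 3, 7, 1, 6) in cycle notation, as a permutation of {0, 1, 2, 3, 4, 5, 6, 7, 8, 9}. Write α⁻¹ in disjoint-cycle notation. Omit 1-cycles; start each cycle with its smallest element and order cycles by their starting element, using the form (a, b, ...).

The inverse reverses each cycle.
Reversing each cycle of α and rotating so the smallest element leads gives (0, 6, 1, 7, 3, 2, 9, 4).

(0, 6, 1, 7, 3, 2, 9, 4)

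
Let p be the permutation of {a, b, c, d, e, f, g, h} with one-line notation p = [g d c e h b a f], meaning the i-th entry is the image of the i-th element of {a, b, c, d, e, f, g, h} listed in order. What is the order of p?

10

Decomposing into disjoint cycles gives cycle lengths 5, 2, 1.
Since disjoint cycles commute, ord(p) = lcm(5, 2) = 10.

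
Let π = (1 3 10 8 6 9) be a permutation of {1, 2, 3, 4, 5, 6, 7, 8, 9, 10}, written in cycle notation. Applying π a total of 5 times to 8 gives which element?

8 lies in the 6-cycle (1 3 10 8 6 9).
Stepping 5 places around the cycle: 8 → 6 → 9 → 1 → 3 → 10.

10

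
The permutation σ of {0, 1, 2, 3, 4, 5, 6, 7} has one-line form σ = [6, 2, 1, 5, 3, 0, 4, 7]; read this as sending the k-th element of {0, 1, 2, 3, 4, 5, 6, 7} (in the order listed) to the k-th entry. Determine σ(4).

4 is element number 5 of the domain, and entry number 5 of the one-line form is 3, so σ(4) = 3.

3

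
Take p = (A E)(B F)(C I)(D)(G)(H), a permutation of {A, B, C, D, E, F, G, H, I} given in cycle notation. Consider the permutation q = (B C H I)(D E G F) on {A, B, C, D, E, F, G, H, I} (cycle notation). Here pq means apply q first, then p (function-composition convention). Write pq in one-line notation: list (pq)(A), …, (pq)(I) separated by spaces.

E I H A G D B C F

(pq)(x) = p(q(x)). Computing each image: p(q(A)) = p(A) = E, p(q(B)) = p(C) = I, p(q(C)) = p(H) = H, p(q(D)) = p(E) = A, p(q(E)) = p(G) = G, p(q(F)) = p(D) = D, p(q(G)) = p(F) = B, p(q(H)) = p(I) = C, p(q(I)) = p(B) = F.
Hence pq = [E I H A G D B C F].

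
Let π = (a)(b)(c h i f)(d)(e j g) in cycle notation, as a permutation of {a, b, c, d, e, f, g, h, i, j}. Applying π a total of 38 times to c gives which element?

c lies in the 4-cycle (c h i f).
Since the cycle has length 4, π^38 acts on it the same as π^2 (38 mod 4 = 2).
Stepping 2 places around the cycle: c → h → i.

i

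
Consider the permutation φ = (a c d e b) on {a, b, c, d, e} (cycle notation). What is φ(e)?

b

Within (a c d e b), e ↦ b.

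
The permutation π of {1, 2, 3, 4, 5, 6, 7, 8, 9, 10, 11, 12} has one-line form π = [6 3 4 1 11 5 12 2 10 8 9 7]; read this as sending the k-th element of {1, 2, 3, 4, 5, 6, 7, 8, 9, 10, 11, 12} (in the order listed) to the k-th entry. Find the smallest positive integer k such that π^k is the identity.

10

Writing π as disjoint cycles, the cycle lengths are 10, 2.
Since disjoint cycles commute, ord(π) = lcm(10, 2) = 10.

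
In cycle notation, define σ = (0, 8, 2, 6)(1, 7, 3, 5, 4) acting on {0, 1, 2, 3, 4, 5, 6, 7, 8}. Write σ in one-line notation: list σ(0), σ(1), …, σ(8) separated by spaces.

8 7 6 5 1 4 0 3 2

Reading each image from the cycles: 0↦8, 1↦7, 2↦6, 3↦5, 4↦1, 5↦4, 6↦0, 7↦3, 8↦2.
So the one-line form is 8 7 6 5 1 4 0 3 2.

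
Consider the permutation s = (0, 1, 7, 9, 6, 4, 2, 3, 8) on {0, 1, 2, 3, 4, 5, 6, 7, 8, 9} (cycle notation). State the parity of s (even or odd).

even

The cycle lengths are 9, 1.
A cycle is odd iff its length is even; s has 0 even-length cycles, so sgn(s) = (−1)^0 and s is even.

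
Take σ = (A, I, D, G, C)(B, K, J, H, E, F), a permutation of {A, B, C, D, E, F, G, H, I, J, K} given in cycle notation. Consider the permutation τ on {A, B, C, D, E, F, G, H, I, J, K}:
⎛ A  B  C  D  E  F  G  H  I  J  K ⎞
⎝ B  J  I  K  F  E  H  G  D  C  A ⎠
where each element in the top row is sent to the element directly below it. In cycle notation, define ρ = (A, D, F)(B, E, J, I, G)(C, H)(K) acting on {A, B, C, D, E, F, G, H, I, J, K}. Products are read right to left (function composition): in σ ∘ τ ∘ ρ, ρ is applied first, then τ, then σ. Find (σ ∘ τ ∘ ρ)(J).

(σ ∘ τ ∘ ρ)(J) = σ(τ(ρ(J))). ρ(J) = I, then τ(I) = D, then σ(D) = G, so the result is G.

G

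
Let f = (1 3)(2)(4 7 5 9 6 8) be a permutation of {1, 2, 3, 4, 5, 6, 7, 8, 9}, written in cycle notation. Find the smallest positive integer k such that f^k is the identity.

The disjoint cycles have lengths 6, 2, 1.
The order is lcm(6, 2) = 6.

6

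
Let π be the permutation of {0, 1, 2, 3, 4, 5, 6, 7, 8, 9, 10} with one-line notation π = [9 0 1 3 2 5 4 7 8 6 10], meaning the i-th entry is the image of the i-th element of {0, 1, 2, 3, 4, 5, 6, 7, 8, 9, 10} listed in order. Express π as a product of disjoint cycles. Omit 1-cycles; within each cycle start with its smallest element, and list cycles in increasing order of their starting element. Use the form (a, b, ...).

(0, 9, 6, 4, 2, 1)

From 0: 0 → 9 → 6 → 4 → 2 → 1 → 0, closing the cycle (0, 9, 6, 4, 2, 1).
Continuing from each remaining unvisited element yields (0, 9, 6, 4, 2, 1).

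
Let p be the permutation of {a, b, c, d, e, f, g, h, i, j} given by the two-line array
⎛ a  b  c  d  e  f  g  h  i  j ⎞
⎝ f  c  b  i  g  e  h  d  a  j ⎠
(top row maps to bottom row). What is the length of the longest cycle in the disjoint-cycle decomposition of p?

7

Decomposing into disjoint cycles gives (a f e g h d i)(b c); the longest has length 7.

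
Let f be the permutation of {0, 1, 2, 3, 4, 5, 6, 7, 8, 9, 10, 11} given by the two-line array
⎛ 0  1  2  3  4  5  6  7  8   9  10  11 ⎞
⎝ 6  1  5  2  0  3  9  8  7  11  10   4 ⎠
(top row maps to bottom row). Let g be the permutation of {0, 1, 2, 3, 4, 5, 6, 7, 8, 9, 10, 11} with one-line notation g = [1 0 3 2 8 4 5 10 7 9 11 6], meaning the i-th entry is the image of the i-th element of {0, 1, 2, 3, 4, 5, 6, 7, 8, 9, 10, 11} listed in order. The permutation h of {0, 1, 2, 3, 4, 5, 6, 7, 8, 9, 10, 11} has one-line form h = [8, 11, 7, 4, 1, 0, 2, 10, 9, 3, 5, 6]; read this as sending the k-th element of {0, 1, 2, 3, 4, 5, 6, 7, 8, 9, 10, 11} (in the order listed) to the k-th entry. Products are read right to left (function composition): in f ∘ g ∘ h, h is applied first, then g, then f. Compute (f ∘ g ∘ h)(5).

1

(f ∘ g ∘ h)(5) = f(g(h(5))). h(5) = 0, then g(0) = 1, then f(1) = 1, so the result is 1.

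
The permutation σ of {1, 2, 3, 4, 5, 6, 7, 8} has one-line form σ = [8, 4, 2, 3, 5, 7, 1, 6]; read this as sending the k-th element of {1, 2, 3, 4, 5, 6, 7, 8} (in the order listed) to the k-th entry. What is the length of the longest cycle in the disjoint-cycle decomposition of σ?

4

Decomposing into disjoint cycles gives (1, 8, 6, 7)(2, 4, 3); the longest has length 4.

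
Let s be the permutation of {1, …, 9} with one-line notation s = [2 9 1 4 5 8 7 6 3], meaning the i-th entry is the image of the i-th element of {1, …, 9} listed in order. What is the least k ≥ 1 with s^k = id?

4

The disjoint-cycle form of s has cycle lengths 4, 2, 1, 1, 1.
Since disjoint cycles commute, ord(s) = lcm(4, 2) = 4.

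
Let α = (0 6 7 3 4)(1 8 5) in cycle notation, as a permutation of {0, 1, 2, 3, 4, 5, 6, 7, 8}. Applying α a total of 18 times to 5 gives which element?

5

5 lies in the 3-cycle (1 8 5).
Powers repeat with period 3 on this cycle, and 18 mod 3 = 0, so α^18(5) = α^0(5).
So α^18(5) = 5.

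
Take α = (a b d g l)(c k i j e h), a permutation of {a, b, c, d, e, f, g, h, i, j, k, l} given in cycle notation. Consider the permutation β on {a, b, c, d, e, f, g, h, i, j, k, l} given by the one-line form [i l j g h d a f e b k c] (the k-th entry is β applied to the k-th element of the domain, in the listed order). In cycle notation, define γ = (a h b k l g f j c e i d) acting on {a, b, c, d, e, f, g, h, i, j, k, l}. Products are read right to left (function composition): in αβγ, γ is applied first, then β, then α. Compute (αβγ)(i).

(αβγ)(i) = α(β(γ(i))). γ(i) = d, then β(d) = g, then α(g) = l, so the result is l.

l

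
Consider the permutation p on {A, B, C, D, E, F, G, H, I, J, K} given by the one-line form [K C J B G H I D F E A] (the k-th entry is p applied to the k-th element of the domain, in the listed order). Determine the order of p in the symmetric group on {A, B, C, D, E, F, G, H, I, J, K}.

18

Writing p as disjoint cycles, the cycle lengths are 9, 2.
Since disjoint cycles commute, ord(p) = lcm(9, 2) = 18.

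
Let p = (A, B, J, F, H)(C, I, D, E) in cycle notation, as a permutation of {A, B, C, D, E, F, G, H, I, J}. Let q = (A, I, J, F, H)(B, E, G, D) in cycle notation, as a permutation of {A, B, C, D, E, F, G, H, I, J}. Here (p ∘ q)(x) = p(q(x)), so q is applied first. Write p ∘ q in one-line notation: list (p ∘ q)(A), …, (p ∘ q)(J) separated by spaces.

(p ∘ q)(x) = p(q(x)). Computing each image: p(q(A)) = p(I) = D, p(q(B)) = p(E) = C, p(q(C)) = p(C) = I, p(q(D)) = p(B) = J, p(q(E)) = p(G) = G, p(q(F)) = p(H) = A, p(q(G)) = p(D) = E, p(q(H)) = p(A) = B, p(q(I)) = p(J) = F, p(q(J)) = p(F) = H.
Hence p ∘ q = [D C I J G A E B F H].

D C I J G A E B F H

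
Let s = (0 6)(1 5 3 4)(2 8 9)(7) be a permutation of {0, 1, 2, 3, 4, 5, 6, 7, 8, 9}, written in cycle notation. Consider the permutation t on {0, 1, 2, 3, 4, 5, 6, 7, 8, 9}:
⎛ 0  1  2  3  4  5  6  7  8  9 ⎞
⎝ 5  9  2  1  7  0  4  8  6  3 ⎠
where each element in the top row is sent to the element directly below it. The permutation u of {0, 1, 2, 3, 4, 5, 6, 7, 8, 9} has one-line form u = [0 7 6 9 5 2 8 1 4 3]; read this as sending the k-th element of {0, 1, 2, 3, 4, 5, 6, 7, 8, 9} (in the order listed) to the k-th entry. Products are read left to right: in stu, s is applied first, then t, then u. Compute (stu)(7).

4

Chase 7: s(7) = 7; t(7) = 8; u(8) = 4. Hence (stu)(7) = 4.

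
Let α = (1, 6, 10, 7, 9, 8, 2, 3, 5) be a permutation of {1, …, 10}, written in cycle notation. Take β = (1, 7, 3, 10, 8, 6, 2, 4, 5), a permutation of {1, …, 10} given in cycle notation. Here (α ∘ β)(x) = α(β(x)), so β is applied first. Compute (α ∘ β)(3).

7

First apply β: β(3) = 10, then α(10) = 7. Thus (α ∘ β)(3) = 7.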